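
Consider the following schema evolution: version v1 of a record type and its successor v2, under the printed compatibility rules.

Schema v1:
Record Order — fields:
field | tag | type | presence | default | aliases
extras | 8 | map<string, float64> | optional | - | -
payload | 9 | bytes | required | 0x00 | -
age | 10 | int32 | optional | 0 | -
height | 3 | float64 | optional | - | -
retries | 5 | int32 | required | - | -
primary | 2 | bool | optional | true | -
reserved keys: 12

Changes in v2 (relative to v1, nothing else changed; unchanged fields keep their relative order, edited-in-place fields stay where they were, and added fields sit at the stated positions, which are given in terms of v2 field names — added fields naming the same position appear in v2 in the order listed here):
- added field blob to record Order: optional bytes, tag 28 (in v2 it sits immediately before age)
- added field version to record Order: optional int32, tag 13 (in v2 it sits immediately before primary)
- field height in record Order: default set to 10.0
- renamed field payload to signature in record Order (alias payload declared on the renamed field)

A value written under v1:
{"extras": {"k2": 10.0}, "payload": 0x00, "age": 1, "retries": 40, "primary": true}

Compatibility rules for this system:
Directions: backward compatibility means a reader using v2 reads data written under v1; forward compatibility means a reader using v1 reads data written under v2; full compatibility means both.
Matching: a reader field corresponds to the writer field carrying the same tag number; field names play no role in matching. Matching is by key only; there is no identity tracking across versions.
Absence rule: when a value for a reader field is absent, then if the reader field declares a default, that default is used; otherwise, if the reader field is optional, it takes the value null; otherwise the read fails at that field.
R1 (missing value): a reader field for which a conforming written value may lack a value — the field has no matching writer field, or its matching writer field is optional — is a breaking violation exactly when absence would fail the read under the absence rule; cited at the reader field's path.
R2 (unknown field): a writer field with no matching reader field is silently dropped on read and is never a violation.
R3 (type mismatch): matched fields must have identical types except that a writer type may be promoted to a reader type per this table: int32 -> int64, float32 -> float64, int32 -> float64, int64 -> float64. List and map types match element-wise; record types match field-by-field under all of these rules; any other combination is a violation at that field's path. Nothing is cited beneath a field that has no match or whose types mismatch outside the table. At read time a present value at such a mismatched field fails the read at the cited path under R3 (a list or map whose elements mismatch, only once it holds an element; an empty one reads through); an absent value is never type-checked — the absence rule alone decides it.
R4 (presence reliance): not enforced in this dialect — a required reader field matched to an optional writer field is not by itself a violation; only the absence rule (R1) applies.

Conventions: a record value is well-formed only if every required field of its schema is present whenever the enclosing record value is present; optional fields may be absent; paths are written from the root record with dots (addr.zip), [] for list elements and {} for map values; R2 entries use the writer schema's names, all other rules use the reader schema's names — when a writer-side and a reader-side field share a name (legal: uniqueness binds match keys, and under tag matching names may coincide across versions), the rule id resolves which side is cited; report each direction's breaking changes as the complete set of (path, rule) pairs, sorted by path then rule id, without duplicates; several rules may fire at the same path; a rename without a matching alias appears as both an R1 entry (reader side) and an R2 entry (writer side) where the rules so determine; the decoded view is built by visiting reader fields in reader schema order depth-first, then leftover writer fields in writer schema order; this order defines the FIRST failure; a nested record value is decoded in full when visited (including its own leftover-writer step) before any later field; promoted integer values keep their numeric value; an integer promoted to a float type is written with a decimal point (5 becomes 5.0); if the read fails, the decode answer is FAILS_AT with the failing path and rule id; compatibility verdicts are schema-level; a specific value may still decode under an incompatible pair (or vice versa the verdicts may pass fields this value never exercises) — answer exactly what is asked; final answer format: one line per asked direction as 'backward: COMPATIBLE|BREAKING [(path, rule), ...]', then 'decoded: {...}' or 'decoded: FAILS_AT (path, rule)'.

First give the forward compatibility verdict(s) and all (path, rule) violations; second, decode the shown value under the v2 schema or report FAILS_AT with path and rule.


forward: COMPATIBLE []; decoded: {"extras": {"k2": 10.0}, "signature": 0x00, "blob": null, "age": 1, "height": 10.0, "retries": 40, "version": null, "primary": true}

the writer's type comes first in each Order pair
checking forward for Order: reader v1 against writer v2:
  map<string, float64> -> map<string, float64>, writer optional: extras aligns to extras
  bytes -> bytes, writer required: payload aligns to signature
  int32 -> int32, writer optional: age aligns to age
  float64 -> float64, writer optional: height aligns to height
  int32 -> int32, writer required: retries aligns to retries
  bool -> bool, writer optional: primary aligns to primary
  writer field blob has no reader counterpart
  writer field version has no reader counterpart
  => forward: COMPATIBLE
migrating the Order value to v2:
  extras := {"k2": 10.0}
  signature := 0x00 (from writer payload)
  blob := null (not supplied -> null)
  age := 1
  height := 10.0 (no value, default fills)
  retries := 40
  version := null (not supplied -> null)
  primary := true
  => decoded: {"extras": {"k2": 10.0}, "signature": 0x00, "blob": null, "age": 1, "height": 10.0, "retries": 40, "version": null, "primary": true}


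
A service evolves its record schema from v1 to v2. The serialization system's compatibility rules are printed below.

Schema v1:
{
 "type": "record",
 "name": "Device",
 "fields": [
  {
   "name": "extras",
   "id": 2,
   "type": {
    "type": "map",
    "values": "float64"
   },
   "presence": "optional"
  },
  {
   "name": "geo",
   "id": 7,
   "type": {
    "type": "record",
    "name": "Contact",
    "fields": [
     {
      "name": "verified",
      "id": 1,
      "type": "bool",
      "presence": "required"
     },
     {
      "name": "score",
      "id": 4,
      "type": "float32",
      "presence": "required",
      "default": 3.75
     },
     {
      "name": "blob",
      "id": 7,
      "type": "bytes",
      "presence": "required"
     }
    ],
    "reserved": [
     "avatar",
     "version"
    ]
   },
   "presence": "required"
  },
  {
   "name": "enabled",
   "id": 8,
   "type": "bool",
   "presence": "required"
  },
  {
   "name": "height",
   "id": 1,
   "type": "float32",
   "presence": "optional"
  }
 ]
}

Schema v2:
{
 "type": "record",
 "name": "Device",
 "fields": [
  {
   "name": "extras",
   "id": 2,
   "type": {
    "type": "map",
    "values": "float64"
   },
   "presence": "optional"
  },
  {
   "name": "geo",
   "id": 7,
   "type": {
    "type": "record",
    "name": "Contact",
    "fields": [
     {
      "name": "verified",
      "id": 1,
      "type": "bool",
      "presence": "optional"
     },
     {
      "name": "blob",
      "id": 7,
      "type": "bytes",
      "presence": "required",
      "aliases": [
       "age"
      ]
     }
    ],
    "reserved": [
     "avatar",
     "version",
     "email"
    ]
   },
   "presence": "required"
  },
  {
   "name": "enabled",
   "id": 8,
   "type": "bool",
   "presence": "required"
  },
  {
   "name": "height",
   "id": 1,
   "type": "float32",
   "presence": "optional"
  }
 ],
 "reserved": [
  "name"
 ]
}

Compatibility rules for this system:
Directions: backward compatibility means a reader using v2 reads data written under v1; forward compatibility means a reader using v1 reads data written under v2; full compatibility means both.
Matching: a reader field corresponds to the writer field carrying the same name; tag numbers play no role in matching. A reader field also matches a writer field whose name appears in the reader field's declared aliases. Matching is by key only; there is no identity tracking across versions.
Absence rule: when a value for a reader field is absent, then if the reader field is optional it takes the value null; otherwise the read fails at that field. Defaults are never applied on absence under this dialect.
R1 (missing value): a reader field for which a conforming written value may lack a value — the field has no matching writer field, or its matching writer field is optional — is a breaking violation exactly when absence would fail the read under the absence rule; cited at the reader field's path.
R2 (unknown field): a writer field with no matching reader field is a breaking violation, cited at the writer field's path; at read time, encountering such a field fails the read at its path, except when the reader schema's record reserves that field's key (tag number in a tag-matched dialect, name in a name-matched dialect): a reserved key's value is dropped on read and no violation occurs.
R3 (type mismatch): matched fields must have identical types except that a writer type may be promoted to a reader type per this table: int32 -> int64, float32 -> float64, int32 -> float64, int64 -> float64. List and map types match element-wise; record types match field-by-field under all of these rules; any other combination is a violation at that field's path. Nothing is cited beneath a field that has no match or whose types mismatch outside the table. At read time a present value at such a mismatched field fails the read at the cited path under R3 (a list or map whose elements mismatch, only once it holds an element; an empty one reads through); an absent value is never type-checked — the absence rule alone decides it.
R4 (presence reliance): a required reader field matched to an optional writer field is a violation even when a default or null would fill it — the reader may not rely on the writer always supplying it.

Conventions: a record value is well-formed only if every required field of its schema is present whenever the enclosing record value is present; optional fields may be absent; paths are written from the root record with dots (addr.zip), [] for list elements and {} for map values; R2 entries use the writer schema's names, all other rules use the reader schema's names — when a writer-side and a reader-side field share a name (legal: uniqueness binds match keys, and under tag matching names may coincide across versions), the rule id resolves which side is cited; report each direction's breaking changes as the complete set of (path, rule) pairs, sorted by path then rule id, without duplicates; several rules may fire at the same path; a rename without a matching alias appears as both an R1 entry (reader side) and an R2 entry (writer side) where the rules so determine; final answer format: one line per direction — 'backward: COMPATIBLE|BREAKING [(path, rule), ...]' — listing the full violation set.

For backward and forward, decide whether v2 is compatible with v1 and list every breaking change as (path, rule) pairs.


each type pair in Device: writer, then reader
checking backward for Device: reader v2 against writer v1:
  extras <- extras (map<string, float64> -> map<string, float64>, writer optional)
  geo <- geo (Contact -> Contact, writer required)
  enabled <- enabled (bool -> bool, writer required)
  height <- height (float32 -> float32, writer optional)
  geo.verified <- geo.verified (bool -> bool, writer required)
  geo.blob <- geo.blob (bytes -> bytes, writer required)
  writer field geo.score has no reader counterpart
  rule R2 violated at geo.score
  => 1 violation(s): backward is BREAKING for Device
checking forward for Device: reader v1 against writer v2:
  extras <- extras (map<string, float64> -> map<string, float64>, writer optional)
  geo <- geo (Contact -> Contact, writer required)
  enabled <- enabled (bool -> bool, writer required)
  height <- height (float32 -> float32, writer optional)
  geo.verified <- geo.verified (bool -> bool, writer optional)
  no writer field matches reader geo.score
  geo.blob <- geo.blob (bytes -> bytes, writer required)
  rule R1 violated at geo.score
  rule R1 violated at geo.verified
  rule R4 violated at geo.verified
  => 3 violation(s): forward is BREAKING for Device

backward: BREAKING [(geo.score, R2)]; forward: BREAKING [(geo.score, R1), (geo.verified, R1), (geo.verified, R4)]


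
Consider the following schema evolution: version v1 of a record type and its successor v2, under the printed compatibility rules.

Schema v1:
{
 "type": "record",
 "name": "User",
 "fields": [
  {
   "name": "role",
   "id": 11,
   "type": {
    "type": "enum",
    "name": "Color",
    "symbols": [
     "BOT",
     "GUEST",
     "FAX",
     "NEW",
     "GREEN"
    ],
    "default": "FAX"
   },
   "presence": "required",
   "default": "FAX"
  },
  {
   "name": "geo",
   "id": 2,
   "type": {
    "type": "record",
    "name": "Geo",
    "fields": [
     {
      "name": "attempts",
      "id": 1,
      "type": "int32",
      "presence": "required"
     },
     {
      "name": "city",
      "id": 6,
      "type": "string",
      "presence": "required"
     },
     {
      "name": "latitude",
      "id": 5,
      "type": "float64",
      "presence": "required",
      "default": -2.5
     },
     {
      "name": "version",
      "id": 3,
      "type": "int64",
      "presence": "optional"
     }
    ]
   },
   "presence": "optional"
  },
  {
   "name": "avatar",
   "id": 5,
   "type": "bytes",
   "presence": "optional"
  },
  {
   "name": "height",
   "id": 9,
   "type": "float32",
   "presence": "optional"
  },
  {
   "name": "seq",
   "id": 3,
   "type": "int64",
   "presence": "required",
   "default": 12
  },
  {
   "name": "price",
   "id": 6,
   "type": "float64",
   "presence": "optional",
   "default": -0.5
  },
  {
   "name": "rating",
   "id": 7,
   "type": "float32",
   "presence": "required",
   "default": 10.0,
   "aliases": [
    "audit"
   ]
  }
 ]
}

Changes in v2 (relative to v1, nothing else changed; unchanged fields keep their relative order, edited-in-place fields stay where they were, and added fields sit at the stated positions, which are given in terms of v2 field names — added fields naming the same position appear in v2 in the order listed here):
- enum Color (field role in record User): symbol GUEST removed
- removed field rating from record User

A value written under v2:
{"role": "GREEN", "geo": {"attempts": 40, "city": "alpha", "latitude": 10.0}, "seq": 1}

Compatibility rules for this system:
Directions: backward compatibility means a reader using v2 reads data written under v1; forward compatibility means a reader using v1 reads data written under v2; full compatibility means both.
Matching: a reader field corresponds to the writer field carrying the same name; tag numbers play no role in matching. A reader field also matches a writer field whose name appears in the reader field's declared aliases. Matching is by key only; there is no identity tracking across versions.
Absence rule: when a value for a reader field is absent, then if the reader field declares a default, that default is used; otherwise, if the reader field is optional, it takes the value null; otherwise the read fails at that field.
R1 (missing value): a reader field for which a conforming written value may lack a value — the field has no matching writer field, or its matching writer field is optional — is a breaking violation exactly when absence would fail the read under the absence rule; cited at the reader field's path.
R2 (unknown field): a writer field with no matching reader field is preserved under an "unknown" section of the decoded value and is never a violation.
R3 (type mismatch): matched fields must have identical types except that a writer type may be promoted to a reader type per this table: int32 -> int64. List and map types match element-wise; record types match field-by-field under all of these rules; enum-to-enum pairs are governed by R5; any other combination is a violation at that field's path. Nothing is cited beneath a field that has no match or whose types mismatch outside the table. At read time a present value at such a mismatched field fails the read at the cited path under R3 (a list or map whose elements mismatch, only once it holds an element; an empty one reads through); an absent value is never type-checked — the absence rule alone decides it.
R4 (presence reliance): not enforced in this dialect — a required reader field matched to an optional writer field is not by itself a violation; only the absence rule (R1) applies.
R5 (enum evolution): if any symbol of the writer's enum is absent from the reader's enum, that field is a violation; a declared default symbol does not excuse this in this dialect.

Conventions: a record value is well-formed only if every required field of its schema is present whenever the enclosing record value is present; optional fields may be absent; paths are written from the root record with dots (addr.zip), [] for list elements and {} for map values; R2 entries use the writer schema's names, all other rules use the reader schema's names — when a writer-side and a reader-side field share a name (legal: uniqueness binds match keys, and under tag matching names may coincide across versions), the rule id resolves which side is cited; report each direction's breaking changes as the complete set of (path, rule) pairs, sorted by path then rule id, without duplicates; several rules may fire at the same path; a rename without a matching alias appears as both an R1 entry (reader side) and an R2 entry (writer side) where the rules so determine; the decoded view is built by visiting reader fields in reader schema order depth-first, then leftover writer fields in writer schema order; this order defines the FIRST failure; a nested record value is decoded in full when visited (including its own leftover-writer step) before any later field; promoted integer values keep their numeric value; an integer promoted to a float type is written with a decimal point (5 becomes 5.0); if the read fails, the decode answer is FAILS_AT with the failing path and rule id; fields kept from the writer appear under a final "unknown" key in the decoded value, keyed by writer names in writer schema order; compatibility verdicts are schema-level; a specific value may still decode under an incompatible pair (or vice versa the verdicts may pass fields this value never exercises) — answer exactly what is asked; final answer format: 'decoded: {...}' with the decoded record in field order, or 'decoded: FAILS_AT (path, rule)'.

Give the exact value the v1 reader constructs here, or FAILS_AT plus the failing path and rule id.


decoded: {"role": "GREEN", "geo": {"attempts": 40, "city": "alpha", "latitude": 10.0, "version": null}, "avatar": null, "height": null, "seq": 1, "price": -0.5, "rating": 10.0}

each type pair in User: writer, then reader
decode (reader v1):
  role := "GREEN"
  geo.attempts := 40
  geo.city := "alpha"
  geo.latitude := 10.0
  geo.version := null (absent, optional -> null)
  avatar := null (absent, optional -> null)
  height := null (absent, optional -> null)
  seq := 1
  price := -0.5 (absent -> default)
  rating := 10.0 (absent -> default)
  => decoded: {"role": "GREEN", "geo": {"attempts": 40, "city": "alpha", "latitude": 10.0, "version": null}, "avatar": null, "height": null, "seq": 1, "price": -0.5, "rating": 10.0}
checking off the User differences that do not matter here:
  enum Color (field role in record User): symbol GUEST removed -> affects the rule determinations only; this particular User value decodes identically
  removed field rating from record User -> fires no rule on User under this dialect and leaves the result unchanged


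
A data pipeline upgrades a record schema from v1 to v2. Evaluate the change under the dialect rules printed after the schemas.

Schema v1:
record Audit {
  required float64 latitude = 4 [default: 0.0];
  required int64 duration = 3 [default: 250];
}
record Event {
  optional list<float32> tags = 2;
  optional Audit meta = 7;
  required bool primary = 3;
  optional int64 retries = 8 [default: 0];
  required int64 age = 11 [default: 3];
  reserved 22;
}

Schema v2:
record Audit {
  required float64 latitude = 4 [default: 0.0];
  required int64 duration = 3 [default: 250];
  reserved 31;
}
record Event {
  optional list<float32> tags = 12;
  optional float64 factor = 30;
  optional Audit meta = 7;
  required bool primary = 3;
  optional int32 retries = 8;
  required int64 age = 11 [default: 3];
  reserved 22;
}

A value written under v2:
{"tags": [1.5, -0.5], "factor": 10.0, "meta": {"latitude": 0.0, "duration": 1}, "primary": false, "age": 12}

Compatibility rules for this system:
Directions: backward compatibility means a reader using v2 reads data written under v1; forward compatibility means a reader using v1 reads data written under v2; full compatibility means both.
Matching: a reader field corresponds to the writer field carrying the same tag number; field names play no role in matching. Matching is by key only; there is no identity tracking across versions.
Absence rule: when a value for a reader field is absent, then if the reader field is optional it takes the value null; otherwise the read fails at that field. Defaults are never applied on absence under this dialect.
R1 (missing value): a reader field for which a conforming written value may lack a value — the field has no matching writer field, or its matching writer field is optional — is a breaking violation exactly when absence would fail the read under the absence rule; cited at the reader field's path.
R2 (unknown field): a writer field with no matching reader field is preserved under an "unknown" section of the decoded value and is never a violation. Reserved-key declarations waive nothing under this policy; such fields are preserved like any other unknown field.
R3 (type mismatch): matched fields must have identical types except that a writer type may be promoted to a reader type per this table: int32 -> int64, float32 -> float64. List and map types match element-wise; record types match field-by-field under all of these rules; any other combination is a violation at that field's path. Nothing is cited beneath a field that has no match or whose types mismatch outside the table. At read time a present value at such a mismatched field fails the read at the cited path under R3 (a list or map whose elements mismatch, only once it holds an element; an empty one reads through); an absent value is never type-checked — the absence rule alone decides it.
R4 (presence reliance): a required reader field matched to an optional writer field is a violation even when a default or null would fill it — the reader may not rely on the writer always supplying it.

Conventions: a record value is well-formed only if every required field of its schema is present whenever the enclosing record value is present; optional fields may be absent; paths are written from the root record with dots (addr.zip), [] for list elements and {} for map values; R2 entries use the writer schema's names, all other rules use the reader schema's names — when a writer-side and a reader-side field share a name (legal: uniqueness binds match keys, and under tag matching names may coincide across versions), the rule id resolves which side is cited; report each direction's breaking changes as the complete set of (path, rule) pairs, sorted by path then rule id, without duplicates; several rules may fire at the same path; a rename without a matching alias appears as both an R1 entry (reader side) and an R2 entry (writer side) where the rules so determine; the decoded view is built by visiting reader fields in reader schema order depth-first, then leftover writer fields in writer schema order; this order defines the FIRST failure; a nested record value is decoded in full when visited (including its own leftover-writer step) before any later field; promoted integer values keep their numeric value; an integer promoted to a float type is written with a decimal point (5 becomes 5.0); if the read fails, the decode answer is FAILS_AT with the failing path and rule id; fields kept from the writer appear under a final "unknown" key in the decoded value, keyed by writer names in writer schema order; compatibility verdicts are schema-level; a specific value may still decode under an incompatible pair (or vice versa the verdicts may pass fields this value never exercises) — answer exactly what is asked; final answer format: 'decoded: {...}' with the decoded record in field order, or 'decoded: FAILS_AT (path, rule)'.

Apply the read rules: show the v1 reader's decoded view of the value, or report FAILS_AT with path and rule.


each type pair in Event: writer, then reader
decode (reader v1):
  tags := null (absent, optional -> null)
  meta.latitude := 0.0
  meta.duration := 1
  primary := false
  retries := null (absent, optional -> null)
  age := 12
  writer tags: kept under "unknown"
  writer factor: kept under "unknown"
  => decoded: {"tags": null, "meta": {"latitude": 0.0, "duration": 1}, "primary": false, "retries": null, "age": 12, "unknown": {"tags": [1.5, -0.5], "factor": 10.0}}
checking off the Event differences that do not matter here:
  field retries in record Event: type int64 changed to int32 (its default is dropped) -> shifts the Event verdicts, not this decode

decoded: {"tags": null, "meta": {"latitude": 0.0, "duration": 1}, "primary": false, "retries": null, "age": 12, "unknown": {"tags": [1.5, -0.5], "factor": 10.0}}


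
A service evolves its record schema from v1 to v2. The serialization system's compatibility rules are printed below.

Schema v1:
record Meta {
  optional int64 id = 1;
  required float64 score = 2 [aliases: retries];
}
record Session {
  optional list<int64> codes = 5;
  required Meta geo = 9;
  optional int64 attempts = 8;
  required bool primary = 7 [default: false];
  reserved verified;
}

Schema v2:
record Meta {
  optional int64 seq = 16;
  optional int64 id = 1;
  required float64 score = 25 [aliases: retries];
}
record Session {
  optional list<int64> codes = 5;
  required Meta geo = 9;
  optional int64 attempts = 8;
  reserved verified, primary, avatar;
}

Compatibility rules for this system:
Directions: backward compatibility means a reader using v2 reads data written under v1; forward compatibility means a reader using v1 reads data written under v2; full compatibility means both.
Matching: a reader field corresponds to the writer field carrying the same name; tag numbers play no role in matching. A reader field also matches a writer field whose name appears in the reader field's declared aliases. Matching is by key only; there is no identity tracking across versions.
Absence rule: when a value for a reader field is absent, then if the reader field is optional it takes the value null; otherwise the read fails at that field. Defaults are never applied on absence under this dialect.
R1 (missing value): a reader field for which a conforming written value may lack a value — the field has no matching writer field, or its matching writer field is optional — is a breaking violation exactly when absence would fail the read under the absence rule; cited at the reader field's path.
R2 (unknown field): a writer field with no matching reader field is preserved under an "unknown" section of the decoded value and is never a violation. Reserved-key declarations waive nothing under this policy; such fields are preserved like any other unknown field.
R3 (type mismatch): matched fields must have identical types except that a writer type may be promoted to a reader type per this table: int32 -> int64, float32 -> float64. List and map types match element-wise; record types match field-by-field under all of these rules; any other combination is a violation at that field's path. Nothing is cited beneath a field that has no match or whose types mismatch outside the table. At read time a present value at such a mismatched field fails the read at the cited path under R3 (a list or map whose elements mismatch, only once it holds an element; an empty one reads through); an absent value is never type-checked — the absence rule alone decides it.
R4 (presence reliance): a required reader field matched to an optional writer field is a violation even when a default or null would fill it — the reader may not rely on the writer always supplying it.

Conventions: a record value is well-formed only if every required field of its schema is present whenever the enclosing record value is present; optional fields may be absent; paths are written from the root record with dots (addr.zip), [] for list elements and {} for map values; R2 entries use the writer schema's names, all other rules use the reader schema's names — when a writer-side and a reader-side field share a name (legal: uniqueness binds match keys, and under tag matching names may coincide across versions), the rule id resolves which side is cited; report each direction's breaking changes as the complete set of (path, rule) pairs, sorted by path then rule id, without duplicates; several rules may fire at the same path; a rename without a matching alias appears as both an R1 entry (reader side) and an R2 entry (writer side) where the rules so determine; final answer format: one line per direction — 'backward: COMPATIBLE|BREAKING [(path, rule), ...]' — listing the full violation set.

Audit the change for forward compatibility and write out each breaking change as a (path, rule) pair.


forward: BREAKING [(primary, R1)]

the writer's type comes first in each Session pair
forward on Session — v1 reading data written by v2:
  list<int64> -> list<int64>, writer optional: codes aligns to codes
  Meta -> Meta, writer required: geo aligns to geo
  int64 -> int64, writer optional: attempts aligns to attempts
  primary has no writer counterpart
  int64 -> int64, writer optional: geo.id aligns to geo.id
  float64 -> float64, writer required: geo.score aligns to geo.score
  writer field geo.seq has no reader counterpart
  R1 fires at primary
  => 1 violation(s): forward is BREAKING for Session
remaining Session differences; none change what is asked:
  added field seq to record Meta: optional int64, tag 16 (in v2 it sits immediately before id) -> fires no rule on Session, leaving the asked answer as it is
  field score in record Meta: tag 2 changed to 25 -> fires no rule on Session, leaving the asked answer as it is


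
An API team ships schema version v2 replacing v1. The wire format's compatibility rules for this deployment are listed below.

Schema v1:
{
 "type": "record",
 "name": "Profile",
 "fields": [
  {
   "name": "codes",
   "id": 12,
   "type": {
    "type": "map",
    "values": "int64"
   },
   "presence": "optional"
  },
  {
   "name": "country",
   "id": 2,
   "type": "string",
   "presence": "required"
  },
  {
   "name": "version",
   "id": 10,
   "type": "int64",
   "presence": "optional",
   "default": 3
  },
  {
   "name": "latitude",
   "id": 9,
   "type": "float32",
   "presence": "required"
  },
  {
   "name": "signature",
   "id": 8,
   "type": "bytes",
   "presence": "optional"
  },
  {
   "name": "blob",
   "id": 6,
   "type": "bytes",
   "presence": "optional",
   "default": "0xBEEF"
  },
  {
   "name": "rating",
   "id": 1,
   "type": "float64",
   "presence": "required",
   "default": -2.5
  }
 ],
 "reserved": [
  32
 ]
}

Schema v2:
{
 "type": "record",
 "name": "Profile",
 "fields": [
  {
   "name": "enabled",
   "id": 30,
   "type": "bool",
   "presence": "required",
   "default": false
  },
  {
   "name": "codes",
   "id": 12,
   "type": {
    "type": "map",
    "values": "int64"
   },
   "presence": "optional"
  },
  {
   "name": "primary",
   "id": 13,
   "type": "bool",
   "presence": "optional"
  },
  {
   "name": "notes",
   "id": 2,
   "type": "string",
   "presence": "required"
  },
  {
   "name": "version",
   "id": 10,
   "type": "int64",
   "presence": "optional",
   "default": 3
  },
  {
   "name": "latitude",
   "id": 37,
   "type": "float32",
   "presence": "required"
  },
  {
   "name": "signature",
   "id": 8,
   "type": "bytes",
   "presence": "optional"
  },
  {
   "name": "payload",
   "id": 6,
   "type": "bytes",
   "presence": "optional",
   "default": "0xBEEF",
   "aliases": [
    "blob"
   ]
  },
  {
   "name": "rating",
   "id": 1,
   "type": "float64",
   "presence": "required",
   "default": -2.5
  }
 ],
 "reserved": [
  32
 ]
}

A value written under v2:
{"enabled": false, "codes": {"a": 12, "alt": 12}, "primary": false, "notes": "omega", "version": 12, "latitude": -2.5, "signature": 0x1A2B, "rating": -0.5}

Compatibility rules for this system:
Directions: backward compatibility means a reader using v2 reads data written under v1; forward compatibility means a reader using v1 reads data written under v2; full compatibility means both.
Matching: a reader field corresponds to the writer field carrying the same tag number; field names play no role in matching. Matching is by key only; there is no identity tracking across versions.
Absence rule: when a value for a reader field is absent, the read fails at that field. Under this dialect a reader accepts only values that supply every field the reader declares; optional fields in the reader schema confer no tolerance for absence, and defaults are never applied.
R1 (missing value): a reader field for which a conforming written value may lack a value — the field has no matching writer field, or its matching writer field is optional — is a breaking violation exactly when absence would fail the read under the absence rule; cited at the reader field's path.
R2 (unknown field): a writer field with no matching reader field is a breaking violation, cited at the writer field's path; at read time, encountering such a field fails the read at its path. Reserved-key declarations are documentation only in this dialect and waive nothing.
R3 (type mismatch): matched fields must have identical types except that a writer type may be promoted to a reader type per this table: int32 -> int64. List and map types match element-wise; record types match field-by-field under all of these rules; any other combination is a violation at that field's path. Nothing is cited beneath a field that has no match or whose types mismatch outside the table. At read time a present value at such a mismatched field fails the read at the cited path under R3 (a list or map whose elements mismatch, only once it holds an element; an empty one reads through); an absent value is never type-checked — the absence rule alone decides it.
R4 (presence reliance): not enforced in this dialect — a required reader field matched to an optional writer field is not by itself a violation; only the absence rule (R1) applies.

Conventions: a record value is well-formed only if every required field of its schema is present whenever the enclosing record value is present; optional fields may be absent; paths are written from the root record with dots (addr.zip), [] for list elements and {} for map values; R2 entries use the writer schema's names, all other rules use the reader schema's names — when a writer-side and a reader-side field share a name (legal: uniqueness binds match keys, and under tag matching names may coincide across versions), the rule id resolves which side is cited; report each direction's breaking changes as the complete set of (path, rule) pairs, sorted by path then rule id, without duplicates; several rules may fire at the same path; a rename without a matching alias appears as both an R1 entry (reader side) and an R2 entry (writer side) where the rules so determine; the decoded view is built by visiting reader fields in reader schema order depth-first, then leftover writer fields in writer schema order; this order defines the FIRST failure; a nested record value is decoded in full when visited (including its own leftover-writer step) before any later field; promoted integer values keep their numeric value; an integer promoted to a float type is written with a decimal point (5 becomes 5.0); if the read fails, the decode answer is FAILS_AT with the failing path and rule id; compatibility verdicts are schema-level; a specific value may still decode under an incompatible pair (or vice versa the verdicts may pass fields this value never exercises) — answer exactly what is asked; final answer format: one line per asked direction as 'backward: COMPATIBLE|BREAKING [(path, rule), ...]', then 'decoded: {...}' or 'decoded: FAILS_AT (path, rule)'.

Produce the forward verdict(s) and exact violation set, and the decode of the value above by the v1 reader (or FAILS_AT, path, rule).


forward: BREAKING [(blob, R1), (codes, R1), (enabled, R2), (latitude, R1), (latitude, R2), (primary, R2), (signature, R1), (version, R1)]; decoded: FAILS_AT (latitude, R1)

each type pair in Profile: writer, then reader
forward on Profile — v1 reading data written by v2:
  writer optional, map<string, int64> -> map<string, int64>: reader codes maps from writer codes
  writer required, string -> string: reader country maps from writer notes
  writer optional, int64 -> int64: reader version maps from writer version
  no writer field matches reader latitude
  writer optional, bytes -> bytes: reader signature maps from writer signature
  writer optional, bytes -> bytes: reader blob maps from writer payload
  writer required, float64 -> float64: reader rating maps from writer rating
  enabled (writer side), unknown to reader
  primary (writer side), unknown to reader
  latitude (writer side), unknown to reader
  R1 fires at blob
  R1 fires at codes
  R2 fires at enabled
  R1 fires at latitude
  R2 fires at latitude
  R2 fires at primary
  R1 fires at signature
  R1 fires at version
  => forward: BREAKING (8)
migrating the Profile value to v1:
  codes := {"a": 12, "alt": 12}
  country := "omega" (from writer notes)
  version := 12
  read fails at latitude under R1 (no fill)
  => FAILS_AT (latitude, R1)
the rest of the Profile diff is inert for this question:
  renamed field country to notes in record Profile -> fires no rule on Profile, leaving the asked answer as it is
  renamed field blob to payload in record Profile (alias blob declared on the renamed field) -> affects backward compatibility only, which is not asked


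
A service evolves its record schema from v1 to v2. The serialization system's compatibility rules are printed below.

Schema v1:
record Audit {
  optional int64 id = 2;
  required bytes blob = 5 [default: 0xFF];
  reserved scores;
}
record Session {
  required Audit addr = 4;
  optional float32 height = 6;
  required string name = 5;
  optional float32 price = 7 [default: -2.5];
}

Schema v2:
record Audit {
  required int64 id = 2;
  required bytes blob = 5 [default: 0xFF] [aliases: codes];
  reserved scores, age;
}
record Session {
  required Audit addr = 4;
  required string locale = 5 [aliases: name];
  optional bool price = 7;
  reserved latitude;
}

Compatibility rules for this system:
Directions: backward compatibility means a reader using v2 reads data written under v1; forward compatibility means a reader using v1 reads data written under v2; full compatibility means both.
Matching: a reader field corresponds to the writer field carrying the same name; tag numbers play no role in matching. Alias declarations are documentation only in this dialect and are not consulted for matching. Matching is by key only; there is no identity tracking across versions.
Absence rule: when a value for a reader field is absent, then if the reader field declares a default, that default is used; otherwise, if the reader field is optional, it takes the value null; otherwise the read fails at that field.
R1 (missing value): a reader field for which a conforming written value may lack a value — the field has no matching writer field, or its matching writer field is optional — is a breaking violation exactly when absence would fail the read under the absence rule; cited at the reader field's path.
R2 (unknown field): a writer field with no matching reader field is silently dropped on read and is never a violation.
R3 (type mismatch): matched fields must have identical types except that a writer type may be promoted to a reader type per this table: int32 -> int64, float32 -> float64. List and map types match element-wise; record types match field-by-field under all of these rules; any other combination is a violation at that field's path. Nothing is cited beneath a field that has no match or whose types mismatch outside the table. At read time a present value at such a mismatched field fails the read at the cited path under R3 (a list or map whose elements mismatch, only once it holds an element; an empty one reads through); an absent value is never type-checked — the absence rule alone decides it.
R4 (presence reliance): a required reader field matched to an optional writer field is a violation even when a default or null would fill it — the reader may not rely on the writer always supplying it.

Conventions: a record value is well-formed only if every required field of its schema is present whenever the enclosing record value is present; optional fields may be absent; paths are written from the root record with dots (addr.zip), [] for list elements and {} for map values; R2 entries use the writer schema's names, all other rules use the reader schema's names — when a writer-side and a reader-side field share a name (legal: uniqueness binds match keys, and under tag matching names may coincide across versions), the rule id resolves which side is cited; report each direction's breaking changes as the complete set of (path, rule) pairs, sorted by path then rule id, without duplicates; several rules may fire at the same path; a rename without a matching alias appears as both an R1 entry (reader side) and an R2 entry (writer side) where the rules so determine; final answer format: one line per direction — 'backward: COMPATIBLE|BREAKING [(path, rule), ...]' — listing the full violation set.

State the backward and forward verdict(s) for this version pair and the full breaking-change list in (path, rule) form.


backward: BREAKING [(addr.id, R1), (addr.id, R4), (locale, R1), (price, R3)]; forward: BREAKING [(name, R1), (price, R3)]

arrows below run writer -> reader for Session
backward pass over Session, reader schema v2, writer schema v1:
  Audit -> Audit, writer required: addr aligns to addr
  locale: no writer match
  float32 -> bool, writer optional: price aligns to price
  height (writer side), unknown to reader
  name (writer side), unknown to reader
  int64 -> int64, writer optional: addr.id aligns to addr.id
  bytes -> bytes, writer required: addr.blob aligns to addr.blob
  rule R1 violated at addr.id
  rule R4 violated at addr.id
  rule R1 violated at locale
  rule R3 violated at price
  => 4 violation(s): backward is BREAKING for Session
forward pass over Session, reader schema v1, writer schema v2:
  Audit -> Audit, writer required: addr aligns to addr
  height: no writer match
  name: no writer match
  bool -> float32, writer optional: price aligns to price
  locale (writer side), unknown to reader
  int64 -> int64, writer required: addr.id aligns to addr.id
  bytes -> bytes, writer required: addr.blob aligns to addr.blob
  rule R1 violated at name
  rule R3 violated at price
  => 2 violation(s): forward is BREAKING for Session
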